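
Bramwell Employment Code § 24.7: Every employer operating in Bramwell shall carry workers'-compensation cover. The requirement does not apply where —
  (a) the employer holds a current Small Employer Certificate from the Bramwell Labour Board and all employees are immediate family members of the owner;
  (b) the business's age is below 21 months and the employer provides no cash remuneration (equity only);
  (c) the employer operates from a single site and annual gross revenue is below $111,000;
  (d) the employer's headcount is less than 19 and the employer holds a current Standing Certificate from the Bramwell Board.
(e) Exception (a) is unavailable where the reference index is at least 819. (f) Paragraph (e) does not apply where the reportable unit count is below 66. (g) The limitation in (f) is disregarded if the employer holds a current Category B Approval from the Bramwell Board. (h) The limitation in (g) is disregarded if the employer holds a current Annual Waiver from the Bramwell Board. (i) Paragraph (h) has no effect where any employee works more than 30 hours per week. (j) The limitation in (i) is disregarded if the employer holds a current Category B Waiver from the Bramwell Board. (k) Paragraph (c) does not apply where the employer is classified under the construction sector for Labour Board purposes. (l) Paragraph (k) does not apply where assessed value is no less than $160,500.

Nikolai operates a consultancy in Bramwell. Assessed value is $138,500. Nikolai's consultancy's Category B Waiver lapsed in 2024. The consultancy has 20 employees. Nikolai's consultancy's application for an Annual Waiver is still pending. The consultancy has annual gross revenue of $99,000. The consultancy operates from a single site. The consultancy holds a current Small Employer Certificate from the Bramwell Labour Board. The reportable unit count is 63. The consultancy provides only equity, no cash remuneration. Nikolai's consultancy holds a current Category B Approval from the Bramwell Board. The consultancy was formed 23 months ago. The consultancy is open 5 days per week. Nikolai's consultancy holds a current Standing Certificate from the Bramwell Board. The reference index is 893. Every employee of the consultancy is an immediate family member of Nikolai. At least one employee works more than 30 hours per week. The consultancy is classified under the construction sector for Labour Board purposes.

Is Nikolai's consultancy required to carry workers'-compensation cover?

Yes — Nikolai's consultancy must carry workers'-compensation cover.

Exception (a)'s conditions are all satisfied: a current Small Employer Certificate is held; every employee is an immediate family member. But applying paragraphs (e)–(j): (e) applies — the reference index is 893, meeting the 819 threshold. (f) would limit (e) — the reportable unit count is 63, below the 66 limit — but (g) sets (f) aside: (g) is engaged — a current Category B Approval is held. (h) is not engaged (no current Annual Waiver is held), so (g) stands. (a) is therefore removed.
Exception (b) does not apply: the business's age is 23 months, not below 21 months.
All of (c)'s requirements are met (the employer operates from a single site; annual gross revenue is $99,000, below the $111,000 limit). Turning to paragraphs (k)–(l): (k) operates against (c): the consultancy is classified under the construction sector. (l) does not operate here (assessed value is $138,500, short of $160,500), so (k) stands. (c) is therefore removed.
Exception (d) requires that the employer's headcount is less than 19; but the employer's headcount is 20, not less than 19, so (d) is unavailable.
No exception applies. The general rule governs.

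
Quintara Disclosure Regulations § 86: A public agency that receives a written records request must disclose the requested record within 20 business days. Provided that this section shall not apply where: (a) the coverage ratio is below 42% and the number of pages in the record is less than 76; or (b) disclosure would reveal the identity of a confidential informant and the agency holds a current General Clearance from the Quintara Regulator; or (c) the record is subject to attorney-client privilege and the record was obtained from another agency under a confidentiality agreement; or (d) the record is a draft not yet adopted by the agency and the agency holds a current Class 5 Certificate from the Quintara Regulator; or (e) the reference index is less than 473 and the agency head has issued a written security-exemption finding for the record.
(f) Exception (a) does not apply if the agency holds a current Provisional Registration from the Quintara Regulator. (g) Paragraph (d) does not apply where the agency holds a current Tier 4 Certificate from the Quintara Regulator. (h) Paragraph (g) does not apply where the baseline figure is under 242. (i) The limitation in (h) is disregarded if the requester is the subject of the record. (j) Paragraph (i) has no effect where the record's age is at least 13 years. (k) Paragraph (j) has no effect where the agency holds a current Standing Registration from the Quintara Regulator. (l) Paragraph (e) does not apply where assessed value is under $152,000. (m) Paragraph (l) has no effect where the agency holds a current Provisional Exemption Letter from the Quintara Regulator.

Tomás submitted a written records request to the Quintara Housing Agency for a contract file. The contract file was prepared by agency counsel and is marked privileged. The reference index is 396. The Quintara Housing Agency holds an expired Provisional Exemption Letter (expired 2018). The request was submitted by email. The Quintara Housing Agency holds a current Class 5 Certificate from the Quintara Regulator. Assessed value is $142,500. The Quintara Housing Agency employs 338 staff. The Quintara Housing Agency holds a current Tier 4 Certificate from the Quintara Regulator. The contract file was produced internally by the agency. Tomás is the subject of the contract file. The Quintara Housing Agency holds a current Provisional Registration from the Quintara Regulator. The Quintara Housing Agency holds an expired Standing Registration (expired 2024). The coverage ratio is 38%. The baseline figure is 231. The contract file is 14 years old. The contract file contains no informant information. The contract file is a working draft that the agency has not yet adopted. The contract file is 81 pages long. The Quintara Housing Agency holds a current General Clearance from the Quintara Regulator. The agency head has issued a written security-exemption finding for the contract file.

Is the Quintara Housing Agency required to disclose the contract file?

No — exception (d) applies; the Quintara Housing Agency is not required to disclose the contract file.

Exception (a) does not apply: the number of pages in the record is 81, not less than 76.
Exception (b) does not apply: the contract file contains no informant information.
Exception (c) requires that the record was obtained from another agency under a confidentiality agreement; but the contract file was produced internally, so (c) is unavailable.
Exception (d): the contract file is an unadopted draft; a current Class 5 Certificate is held — every condition holds. Considering the limiting provisions: (g) is triggered (a current Tier 4 Certificate is held), but yields to (h): (h) operates against (g): the baseline figure is 231, under the 242 limit. (i) would limit (h) — Tomás is the subject of the contract file — but (j) sets (i) aside: (j) operates against (i): the record's age is 14 years, meeting the 13 years threshold. (k), which would lift (j), is inapplicable — there is no Standing Registration in force. So (d) applies.
Exception (e): the reference index is 396, less than the 473 limit; a written security-exemption finding has been issued — every condition holds. But applying paragraphs (l)–(m): (l) operates against (e): assessed value is $142,500, under the $152,000 limit. (m) is inapplicable (the Provisional Exemption Letter is not current), so (l) stands. Exception (e) does not apply.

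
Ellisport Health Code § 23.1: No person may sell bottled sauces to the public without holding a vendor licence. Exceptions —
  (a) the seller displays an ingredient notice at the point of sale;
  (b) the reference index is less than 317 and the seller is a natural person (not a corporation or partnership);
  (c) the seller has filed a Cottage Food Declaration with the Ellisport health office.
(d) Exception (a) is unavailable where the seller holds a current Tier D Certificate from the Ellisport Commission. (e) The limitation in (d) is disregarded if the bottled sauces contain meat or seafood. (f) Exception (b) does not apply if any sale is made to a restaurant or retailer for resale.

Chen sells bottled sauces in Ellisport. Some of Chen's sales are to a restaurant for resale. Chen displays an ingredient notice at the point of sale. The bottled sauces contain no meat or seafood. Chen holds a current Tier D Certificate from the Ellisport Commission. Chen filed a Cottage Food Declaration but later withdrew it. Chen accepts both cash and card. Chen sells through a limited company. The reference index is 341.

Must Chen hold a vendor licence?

Yes — Chen must hold a vendor licence.

Exception (a): an ingredient notice is displayed — every condition holds. But: (d) operates against (a): a current Tier D Certificate is held. (e), which would lift (d), is not engaged — the bottled sauces contain no meat or seafood. Exception (a) does not apply.
Exception (b) requires that the reference index is less than 317; but the reference index is 341, not less than 317, so (b) is unavailable.
Exception (c) requires that the seller has filed a Cottage Food Declaration with the Ellisport health office; but the Cottage Food Declaration was withdrawn, so (c) is unavailable.
Every exception is unavailable, so the rule governs.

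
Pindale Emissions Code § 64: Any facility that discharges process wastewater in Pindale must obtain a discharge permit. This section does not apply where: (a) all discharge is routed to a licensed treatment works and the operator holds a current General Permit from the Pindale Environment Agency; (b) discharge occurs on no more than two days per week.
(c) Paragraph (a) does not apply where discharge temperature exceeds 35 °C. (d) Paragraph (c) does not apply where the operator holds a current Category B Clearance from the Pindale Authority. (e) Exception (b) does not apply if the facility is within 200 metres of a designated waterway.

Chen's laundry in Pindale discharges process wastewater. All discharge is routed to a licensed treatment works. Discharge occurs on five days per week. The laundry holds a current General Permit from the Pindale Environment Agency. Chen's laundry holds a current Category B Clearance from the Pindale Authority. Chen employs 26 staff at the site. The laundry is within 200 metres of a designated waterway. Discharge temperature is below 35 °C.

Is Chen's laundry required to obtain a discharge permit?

Exception (a): discharge is routed to a licensed treatment works; a current General Permit is held — every condition holds. Applying paragraphs (c)–(d): (c), which would limit (a), is not engaged: discharge temperature is below 35 °C. So (a) applies.
Exception (b) does not apply: discharge occurs on five days per week.

No — exception (a) applies; Chen's laundry is not required to obtain a discharge permit.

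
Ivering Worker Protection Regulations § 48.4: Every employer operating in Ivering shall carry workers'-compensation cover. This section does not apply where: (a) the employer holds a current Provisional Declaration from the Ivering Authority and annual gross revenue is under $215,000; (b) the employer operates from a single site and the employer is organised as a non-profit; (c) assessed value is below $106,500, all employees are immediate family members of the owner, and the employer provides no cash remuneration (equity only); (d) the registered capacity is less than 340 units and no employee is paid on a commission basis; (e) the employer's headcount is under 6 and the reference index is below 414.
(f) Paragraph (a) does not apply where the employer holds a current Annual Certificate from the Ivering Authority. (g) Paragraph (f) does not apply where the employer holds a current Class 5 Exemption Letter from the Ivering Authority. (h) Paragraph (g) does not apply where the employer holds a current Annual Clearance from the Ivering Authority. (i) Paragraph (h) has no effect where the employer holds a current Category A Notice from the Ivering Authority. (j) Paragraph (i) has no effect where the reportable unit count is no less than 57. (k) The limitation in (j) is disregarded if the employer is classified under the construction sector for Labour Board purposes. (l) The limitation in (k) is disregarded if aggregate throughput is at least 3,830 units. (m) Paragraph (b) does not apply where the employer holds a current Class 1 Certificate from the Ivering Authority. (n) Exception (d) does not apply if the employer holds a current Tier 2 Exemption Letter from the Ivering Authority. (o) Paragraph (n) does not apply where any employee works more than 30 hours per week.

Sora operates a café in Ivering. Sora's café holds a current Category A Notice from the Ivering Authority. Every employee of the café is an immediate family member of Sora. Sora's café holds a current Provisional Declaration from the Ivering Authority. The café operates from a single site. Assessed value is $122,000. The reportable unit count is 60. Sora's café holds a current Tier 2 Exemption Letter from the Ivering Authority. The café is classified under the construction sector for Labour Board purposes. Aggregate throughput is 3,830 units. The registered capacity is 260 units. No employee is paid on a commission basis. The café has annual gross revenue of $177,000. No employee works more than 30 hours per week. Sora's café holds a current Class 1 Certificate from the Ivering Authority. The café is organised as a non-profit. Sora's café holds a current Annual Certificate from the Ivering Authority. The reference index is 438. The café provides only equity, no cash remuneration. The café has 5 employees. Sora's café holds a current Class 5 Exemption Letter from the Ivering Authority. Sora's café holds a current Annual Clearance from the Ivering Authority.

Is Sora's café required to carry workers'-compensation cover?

Exception (a): a current Provisional Declaration is held; annual gross revenue is $177,000, under the $215,000 limit — every condition holds. However, paragraphs (f)–(l) must be considered: (f) is engaged — a current Annual Certificate is held. (g) would limit (f) — a current Class 5 Exemption Letter is held — but (h) sets (g) aside: (h) is triggered — a current Annual Clearance is held. (i) is engaged (a current Category A Notice is held), but is itself disapplied by (j): (j) operates — the reportable unit count is 60, meeting the 57 threshold. (k) would limit (j) — the café is classified under the construction sector — but (l) sets (k) aside: (l) operates against (k): aggregate throughput is 3,830 units, meeting the 3,830 units threshold. (a) is therefore removed.
All of (b)'s requirements are met (the employer operates from a single site; the employer is a non-profit). Turning to paragraph (m): (m) is engaged — a current Class 1 Certificate is held. (b) is therefore removed.
Exception (c) fails — assessed value is $122,000, not below $106,500.
Exception (d) is satisfied on its face — the registered capacity is 260 units, less than the 340 units limit; no employee is paid on commission. Turning to paragraphs (n)–(o): (n) applies — a current Tier 2 Exemption Letter is held. (o) is inapplicable (no employee exceeds 30 hours/week), so (n) stands. So (d) is unavailable.
Exception (e) fails — the reference index is 438, not below 414.
No exception applies. The general rule governs.

Yes — Sora's café must carry workers'-compensation cover.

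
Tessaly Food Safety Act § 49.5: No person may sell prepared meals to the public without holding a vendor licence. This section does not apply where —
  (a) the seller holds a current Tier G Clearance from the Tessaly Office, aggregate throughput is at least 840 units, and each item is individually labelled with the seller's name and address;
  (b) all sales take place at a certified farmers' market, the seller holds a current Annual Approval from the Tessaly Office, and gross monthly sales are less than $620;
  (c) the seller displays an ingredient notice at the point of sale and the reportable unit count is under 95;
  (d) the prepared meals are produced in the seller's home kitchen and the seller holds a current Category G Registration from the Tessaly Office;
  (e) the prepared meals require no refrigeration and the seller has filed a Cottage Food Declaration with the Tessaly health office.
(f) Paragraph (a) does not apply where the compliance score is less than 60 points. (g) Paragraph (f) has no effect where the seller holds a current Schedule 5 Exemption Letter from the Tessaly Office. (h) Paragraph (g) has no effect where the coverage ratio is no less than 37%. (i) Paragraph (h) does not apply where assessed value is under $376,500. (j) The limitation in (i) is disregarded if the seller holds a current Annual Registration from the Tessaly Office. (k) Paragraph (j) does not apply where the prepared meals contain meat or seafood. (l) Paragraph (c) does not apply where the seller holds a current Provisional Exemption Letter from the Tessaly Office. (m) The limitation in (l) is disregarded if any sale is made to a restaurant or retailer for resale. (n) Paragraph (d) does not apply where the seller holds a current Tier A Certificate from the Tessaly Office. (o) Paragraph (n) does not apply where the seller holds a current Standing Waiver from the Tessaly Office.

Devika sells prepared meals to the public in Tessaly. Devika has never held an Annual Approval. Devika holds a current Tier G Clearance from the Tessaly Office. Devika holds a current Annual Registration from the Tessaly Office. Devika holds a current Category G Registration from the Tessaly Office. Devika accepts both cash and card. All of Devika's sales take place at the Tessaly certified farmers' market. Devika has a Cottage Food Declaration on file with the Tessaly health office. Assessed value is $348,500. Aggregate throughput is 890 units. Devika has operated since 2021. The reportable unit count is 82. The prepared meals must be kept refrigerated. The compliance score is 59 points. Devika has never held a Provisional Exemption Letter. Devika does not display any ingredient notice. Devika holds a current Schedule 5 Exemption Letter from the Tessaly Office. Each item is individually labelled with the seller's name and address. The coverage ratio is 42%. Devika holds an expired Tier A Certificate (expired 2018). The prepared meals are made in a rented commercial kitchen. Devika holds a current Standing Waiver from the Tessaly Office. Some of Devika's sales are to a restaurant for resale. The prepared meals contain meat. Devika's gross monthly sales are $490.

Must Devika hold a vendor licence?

No — exception (a) applies; Devika is not required to hold a vendor licence.

Exception (a) is satisfied on its face — a current Tier G Clearance is held; aggregate throughput is 890 units, meeting the 840 units threshold; items are individually labelled. Considering the limiting provisions: (f) is engaged (the compliance score is 59 points, less than the 60 points limit), but is overridden by (g): (g) is engaged — a current Schedule 5 Exemption Letter is held. (h) applies (the coverage ratio is 42%, meeting the 37% threshold), but is set aside by (i): (i) operates — assessed value is $348,500, under the $376,500 limit. (j) applies (a current Annual Registration is held), but yields to (k): (k) operates against (j): the prepared meals contain meat. Exception (a) stands.
Exception (b) requires that the seller holds a current Annual Approval from the Tessaly Office; but the Annual Approval is not current, so (b) is unavailable.
Exception (c) requires that the seller displays an ingredient notice at the point of sale; but no ingredient notice is displayed, so (c) is unavailable.
Exception (d) does not apply: the prepared meals are made in a commercial kitchen, not a home kitchen.
Exception (e) fails — the prepared meals require refrigeration.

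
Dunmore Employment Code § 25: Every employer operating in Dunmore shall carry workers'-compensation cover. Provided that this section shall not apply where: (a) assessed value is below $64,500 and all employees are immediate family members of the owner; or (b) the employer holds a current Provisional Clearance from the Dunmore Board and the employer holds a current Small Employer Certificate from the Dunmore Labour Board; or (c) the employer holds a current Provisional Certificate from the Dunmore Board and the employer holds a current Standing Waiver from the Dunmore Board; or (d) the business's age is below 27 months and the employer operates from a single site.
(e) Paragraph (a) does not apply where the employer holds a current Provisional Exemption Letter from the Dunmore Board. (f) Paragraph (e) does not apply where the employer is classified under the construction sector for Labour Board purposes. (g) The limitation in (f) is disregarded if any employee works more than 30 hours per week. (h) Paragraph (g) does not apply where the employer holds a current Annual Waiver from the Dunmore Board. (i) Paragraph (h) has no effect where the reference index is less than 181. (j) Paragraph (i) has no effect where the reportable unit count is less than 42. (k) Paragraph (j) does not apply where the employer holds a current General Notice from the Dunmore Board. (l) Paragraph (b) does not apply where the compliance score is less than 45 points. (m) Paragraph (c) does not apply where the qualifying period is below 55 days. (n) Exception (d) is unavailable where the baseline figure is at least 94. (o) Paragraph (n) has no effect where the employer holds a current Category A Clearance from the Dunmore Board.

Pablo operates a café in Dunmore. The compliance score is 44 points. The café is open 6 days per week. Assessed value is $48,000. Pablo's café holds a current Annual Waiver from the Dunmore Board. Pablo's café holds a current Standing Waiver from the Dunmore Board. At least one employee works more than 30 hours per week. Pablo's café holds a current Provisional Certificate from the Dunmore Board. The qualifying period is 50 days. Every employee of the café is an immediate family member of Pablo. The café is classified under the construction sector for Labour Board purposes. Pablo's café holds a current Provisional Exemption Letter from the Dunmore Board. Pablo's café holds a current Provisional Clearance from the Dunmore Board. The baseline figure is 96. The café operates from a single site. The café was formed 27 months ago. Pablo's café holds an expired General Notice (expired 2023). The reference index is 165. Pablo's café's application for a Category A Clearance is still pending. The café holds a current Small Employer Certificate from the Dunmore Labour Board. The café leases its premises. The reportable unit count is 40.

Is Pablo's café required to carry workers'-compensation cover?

No — exception (a) applies; Pablo's café is not required to carry workers'-compensation cover.

Exception (a)'s conditions are all satisfied: assessed value is $48,000, below the $64,500 limit; every employee is an immediate family member. Under paragraphs (e)–(k): (e) applies (a current Provisional Exemption Letter is held), but is itself disapplied by (f): (f) is triggered — the café is classified under the construction sector. (g) is triggered (at least one employee exceeds 30 hours/week), but is overridden by (h): (h) is engaged — a current Annual Waiver is held. (i) is engaged (the reference index is 165, less than the 181 limit), but is set aside by (j): (j) is engaged — the reportable unit count is 40, less than the 42 limit. (k) does not operate here (the General Notice is not current), so (j) stands. So (a) applies.
Exception (b): a current Provisional Clearance is held; a current Small Employer Certificate is held — every condition holds. But applying paragraph (l): (l) operates against (b): the compliance score is 44 points, less than the 45 points limit. So (b) is unavailable.
Exception (c) is satisfied on its face — a current Provisional Certificate is held; a current Standing Waiver is held. But applying paragraph (m): (m) is triggered — the qualifying period is 50 days, below the 55 days limit. (c) is therefore removed.
Exception (d) does not apply: the business's age is 27 months, not below 27 months.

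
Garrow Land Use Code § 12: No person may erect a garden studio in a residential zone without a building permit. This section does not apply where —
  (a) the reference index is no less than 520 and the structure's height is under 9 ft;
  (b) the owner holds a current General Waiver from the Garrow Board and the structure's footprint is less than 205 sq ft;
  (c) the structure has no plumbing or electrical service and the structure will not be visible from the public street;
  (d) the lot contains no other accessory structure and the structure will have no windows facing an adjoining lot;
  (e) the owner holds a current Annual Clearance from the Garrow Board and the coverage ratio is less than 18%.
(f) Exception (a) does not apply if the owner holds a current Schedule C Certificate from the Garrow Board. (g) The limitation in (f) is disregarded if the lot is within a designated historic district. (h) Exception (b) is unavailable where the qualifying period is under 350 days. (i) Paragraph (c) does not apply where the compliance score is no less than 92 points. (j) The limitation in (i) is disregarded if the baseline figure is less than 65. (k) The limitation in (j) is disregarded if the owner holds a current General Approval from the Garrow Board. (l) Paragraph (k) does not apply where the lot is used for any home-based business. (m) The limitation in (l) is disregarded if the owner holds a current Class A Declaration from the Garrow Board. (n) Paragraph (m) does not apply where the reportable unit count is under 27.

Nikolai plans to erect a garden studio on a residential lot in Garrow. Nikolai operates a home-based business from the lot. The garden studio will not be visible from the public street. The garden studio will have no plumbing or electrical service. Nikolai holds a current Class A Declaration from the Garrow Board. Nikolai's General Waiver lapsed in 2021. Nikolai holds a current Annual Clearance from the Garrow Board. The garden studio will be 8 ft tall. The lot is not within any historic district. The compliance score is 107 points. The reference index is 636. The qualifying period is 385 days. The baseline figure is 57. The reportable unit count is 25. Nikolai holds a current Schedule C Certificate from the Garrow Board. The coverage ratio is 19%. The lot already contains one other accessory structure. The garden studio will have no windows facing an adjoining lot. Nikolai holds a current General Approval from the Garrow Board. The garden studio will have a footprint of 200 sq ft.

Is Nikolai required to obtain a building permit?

No — exception (c) applies; Nikolai does not need a building permit.

All of (a)'s requirements are met (the reference index is 636, meeting the 520 threshold; the structure's height is 8 ft, under the 9 ft limit). But: (f) operates against (a): a current Schedule C Certificate is held. (g) is not engaged (the lot is not in a historic district), so (f) stands. Exception (a) does not apply.
Exception (b) does not apply: no current General Waiver is held.
Exception (c): there is no plumbing or electrical service; the structure will not be visible from the street — every condition holds. As to paragraphs (i)–(n): (i) applies (the compliance score is 107 points, meeting the 92 points threshold), but is displaced by (j): (j) operates against (i): the baseline figure is 57, less than the 65 limit. (k) would limit (j) — a current General Approval is held — but (l) sets (k) aside: (l) operates against (k): a home-based business operates on the lot. (m) would limit (l) — a current Class A Declaration is held — but (n) sets (m) aside: (n) applies — the reportable unit count is 25, under the 27 limit. So (c) applies.
Exception (d) requires that the lot contains no other accessory structure; but the lot already has another accessory structure, so (d) is unavailable.
Exception (e) fails — the coverage ratio is 19%, not less than 18%.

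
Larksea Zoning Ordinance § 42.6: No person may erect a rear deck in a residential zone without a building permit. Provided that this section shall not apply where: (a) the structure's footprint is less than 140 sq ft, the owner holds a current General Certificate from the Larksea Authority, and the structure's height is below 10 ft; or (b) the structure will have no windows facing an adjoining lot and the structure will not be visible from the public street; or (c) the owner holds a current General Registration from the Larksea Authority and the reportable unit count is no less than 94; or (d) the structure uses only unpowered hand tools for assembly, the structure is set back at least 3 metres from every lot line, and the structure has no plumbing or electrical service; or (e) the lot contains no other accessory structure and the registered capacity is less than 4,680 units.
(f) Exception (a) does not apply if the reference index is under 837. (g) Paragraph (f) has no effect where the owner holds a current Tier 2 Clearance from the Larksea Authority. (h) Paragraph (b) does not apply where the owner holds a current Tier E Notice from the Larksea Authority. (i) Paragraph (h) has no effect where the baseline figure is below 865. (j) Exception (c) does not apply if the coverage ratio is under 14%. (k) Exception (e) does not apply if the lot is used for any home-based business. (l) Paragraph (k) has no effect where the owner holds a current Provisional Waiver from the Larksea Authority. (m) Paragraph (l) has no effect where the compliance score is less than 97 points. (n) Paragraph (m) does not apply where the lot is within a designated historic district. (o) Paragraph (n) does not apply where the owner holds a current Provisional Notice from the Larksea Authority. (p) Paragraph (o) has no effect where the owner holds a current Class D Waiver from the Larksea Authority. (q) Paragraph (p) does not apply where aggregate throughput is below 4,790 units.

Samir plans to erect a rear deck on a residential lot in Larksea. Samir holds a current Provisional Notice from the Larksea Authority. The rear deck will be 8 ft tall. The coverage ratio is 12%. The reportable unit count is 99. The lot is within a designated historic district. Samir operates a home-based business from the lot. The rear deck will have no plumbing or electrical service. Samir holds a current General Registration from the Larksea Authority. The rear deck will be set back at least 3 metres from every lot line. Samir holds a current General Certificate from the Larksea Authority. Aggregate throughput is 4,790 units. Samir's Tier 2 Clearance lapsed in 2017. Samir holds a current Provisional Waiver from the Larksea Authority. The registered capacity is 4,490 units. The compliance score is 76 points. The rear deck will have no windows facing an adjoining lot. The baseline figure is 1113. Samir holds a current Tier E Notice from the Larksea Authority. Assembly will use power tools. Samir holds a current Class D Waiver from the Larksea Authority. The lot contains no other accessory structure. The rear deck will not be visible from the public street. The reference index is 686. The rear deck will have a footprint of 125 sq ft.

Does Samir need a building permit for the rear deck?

No — exception (e) applies; Samir does not need a building permit.

Exception (a) is satisfied on its face — the structure's footprint is 125 sq ft, less than the 140 sq ft limit; a current General Certificate is held; the structure's height is 8 ft, below the 10 ft limit. But: (f) is engaged — the reference index is 686, under the 837 limit. (g) does not operate here (the Tier 2 Clearance is not current), so (f) stands. So (a) is unavailable.
Exception (b) is satisfied on its face — no windows face an adjoining lot; the structure will not be visible from the street. However, paragraphs (h)–(i) must be considered: (h) operates against (b): a current Tier E Notice is held. (i), which would lift (h), is inapplicable — the baseline figure is 1,113, not below 865. So (b) is unavailable.
All of (c)'s requirements are met (a current General Registration is held; the reportable unit count is 99, meeting the 94 threshold). But applying paragraph (j): (j) operates against (c): the coverage ratio is 12%, under the 14% limit. (c) is therefore removed.
Exception (d) does not apply: assembly uses power tools.
Exception (e)'s conditions are all satisfied: the lot has no other accessory structure; the registered capacity is 4,490 units, less than the 4,680 units limit. Considering the limiting provisions: (k) operates (a home-based business operates on the lot), but is itself disapplied by (l): (l) applies — a current Provisional Waiver is held. (m) applies (the compliance score is 76 points, less than the 97 points limit), but is displaced by (n): (n) is triggered — the lot is in a historic district. (o) applies (a current Provisional Notice is held), but is itself disapplied by (p): (p) operates against (o): a current Class D Waiver is held. (q), which would lift (p), is not engaged — aggregate throughput is 4,790 units, not below 4,790 units. Exception (e) stands.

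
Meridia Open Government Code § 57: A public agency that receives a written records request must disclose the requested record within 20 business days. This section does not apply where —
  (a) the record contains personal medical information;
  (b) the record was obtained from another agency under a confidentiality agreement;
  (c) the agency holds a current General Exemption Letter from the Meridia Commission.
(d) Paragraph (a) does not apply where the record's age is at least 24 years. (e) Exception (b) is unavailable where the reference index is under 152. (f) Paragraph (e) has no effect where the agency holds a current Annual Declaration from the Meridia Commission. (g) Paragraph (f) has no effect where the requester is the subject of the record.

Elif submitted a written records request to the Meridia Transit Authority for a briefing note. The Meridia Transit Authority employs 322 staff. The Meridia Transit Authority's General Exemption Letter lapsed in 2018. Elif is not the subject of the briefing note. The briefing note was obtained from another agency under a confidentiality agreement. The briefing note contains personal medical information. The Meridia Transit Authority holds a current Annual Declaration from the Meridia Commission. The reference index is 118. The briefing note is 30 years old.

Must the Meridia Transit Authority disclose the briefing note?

Exception (a) is satisfied on its face — the briefing note contains personal medical information. Turning to paragraph (d): (d) applies — the record's age is 30 years, meeting the 24 years threshold. So (a) is unavailable.
Exception (b)'s conditions are all satisfied: the briefing note was obtained under a confidentiality agreement. Under paragraphs (e)–(g): (e) would limit (b) — the reference index is 118, under the 152 limit — but (f) sets (e) aside: (f) operates against (e): a current Annual Declaration is held. (g), which would lift (f), is inapplicable — Elif is not the subject of the briefing note. Exception (b) stands.
Exception (c) does not apply: the General Exemption Letter is not current.

No — exception (b) applies; the Meridia Transit Authority is not required to disclose the briefing note.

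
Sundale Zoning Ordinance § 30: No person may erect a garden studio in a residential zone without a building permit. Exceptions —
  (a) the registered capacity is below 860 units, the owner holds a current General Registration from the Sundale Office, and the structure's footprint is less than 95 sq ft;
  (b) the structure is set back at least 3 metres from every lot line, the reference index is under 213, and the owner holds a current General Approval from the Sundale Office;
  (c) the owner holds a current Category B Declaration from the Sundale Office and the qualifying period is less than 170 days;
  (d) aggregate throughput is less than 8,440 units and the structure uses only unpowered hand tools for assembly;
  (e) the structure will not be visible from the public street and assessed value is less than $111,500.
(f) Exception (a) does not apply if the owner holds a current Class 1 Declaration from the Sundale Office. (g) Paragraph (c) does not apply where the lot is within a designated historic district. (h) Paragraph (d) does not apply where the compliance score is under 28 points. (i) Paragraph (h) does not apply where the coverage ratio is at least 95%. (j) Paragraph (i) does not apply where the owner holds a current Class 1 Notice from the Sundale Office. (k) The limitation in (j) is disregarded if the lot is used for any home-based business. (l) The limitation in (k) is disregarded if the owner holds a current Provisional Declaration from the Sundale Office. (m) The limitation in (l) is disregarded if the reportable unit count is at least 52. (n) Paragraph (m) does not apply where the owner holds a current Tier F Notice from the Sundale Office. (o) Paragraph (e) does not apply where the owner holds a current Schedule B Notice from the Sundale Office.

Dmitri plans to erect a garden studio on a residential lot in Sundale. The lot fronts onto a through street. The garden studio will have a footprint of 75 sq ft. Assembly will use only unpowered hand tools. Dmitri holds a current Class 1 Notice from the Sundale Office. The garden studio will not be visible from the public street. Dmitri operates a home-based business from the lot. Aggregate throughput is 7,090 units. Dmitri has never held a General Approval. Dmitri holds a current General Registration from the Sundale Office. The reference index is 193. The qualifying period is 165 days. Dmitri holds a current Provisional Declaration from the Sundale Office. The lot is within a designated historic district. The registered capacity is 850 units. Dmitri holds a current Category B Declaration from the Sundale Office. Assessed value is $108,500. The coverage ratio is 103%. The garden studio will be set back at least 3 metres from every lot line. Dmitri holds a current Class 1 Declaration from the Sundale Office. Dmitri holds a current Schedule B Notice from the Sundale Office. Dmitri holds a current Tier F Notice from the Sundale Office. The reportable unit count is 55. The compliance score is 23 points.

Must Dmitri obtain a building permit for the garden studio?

Exception (a) is satisfied on its face — the registered capacity is 850 units, below the 860 units limit; a current General Registration is held; the structure's footprint is 75 sq ft, less than the 95 sq ft limit. But applying paragraph (f): (f) is triggered — a current Class 1 Declaration is held. Exception (a) does not apply.
Exception (b) fails — the General Approval is not current.
Exception (c) is satisfied on its face — a current Category B Declaration is held; the qualifying period is 165 days, less than the 170 days limit. But: (g) operates against (c): the lot is in a historic district. So (c) is unavailable.
Exception (d) is satisfied on its face — aggregate throughput is 7,090 units, less than the 8,440 units limit; assembly uses only hand tools. But: (h) operates against (d): the compliance score is 23 points, under the 28 points limit. (i) is engaged (the coverage ratio is 103%, meeting the 95% threshold), but yields to (j): (j) operates against (i): a current Class 1 Notice is held. (k) would limit (j) — a home-based business operates on the lot — but (l) sets (k) aside: (l) applies — a current Provisional Declaration is held. (m) would limit (l) — the reportable unit count is 55, meeting the 52 threshold — but (n) sets (m) aside: (n) operates against (m): a current Tier F Notice is held. (d) is therefore removed.
Exception (e)'s conditions are all satisfied: the structure will not be visible from the street; assessed value is $108,500, less than the $111,500 limit. But: (o) is engaged — a current Schedule B Notice is held. So (e) is unavailable.
Every exception is unavailable, so the rule governs.

Yes — Dmitri must obtain a building permit.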